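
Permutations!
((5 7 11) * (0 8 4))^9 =(11)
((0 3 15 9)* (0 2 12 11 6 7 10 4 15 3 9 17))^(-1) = (0 17 15 4 10 7 6 11 12 2 9)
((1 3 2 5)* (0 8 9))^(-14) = (0 8 9)(1 2)(3 5)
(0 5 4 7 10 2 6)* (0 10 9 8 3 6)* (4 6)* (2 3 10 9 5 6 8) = (0 6 9 2)(3 4 7 5 8 10) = [6, 1, 0, 4, 7, 8, 9, 5, 10, 2, 3]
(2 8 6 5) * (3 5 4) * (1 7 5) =(1 7 5 2 8 6 4 3) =[0, 7, 8, 1, 3, 2, 4, 5, 6]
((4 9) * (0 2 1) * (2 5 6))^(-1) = (0 1 2 6 5)(4 9)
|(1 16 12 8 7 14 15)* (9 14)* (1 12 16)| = 6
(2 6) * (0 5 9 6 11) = (0 5 9 6 2 11) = [5, 1, 11, 3, 4, 9, 2, 7, 8, 6, 10, 0]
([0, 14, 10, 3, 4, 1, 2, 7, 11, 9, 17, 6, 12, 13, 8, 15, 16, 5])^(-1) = [0, 5, 6, 3, 4, 17, 11, 7, 14, 9, 2, 8, 12, 13, 1, 15, 16, 10]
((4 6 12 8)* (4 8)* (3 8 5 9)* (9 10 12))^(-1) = (3 9 6 4 12 10 5 8)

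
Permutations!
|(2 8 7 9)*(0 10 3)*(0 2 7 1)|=|(0 10 3 2 8 1)(7 9)|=6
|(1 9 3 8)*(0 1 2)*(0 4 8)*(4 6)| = |(0 1 9 3)(2 6 4 8)| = 4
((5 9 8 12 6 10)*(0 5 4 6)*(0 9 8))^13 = (0 12 5 9 8)(4 6 10)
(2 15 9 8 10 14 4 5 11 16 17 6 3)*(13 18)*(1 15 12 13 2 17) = (1 15 9 8 10 14 4 5 11 16)(2 12 13 18)(3 17 6) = [0, 15, 12, 17, 5, 11, 3, 7, 10, 8, 14, 16, 13, 18, 4, 9, 1, 6, 2]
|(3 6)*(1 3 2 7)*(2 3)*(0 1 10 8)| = 6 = |(0 1 2 7 10 8)(3 6)|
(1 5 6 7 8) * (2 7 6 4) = (1 5 4 2 7 8) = [0, 5, 7, 3, 2, 4, 6, 8, 1]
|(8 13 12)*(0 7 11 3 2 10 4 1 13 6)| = |(0 7 11 3 2 10 4 1 13 12 8 6)| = 12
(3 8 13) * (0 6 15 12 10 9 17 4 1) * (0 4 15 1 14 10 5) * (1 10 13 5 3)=[6, 4, 2, 8, 14, 0, 10, 7, 5, 17, 9, 11, 3, 1, 13, 12, 16, 15]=(0 6 10 9 17 15 12 3 8 5)(1 4 14 13)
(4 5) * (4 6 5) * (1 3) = (1 3)(5 6) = [0, 3, 2, 1, 4, 6, 5]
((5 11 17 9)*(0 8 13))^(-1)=((0 8 13)(5 11 17 9))^(-1)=(0 13 8)(5 9 17 11)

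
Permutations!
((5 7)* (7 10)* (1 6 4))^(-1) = (1 4 6)(5 7 10)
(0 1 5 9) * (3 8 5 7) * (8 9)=(0 1 7 3 9)(5 8)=[1, 7, 2, 9, 4, 8, 6, 3, 5, 0]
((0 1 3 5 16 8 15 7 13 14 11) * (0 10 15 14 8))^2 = (0 3 16 1 5)(7 8 11 15 13 14 10)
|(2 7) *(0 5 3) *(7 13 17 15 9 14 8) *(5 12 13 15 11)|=|(0 12 13 17 11 5 3)(2 15 9 14 8 7)|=42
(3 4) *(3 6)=(3 4 6)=[0, 1, 2, 4, 6, 5, 3]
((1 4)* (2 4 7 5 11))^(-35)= (1 7 5 11 2 4)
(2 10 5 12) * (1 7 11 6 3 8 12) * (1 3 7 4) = (1 4)(2 10 5 3 8 12)(6 7 11) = [0, 4, 10, 8, 1, 3, 7, 11, 12, 9, 5, 6, 2]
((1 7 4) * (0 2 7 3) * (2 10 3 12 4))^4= ((0 10 3)(1 12 4)(2 7))^4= (0 10 3)(1 12 4)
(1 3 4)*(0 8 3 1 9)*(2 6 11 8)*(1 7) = (0 2 6 11 8 3 4 9)(1 7) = [2, 7, 6, 4, 9, 5, 11, 1, 3, 0, 10, 8]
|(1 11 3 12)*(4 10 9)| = 12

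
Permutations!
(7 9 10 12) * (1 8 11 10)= [0, 8, 2, 3, 4, 5, 6, 9, 11, 1, 12, 10, 7]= (1 8 11 10 12 7 9)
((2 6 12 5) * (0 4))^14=((0 4)(2 6 12 5))^14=(2 12)(5 6)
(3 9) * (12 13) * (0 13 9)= (0 13 12 9 3)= [13, 1, 2, 0, 4, 5, 6, 7, 8, 3, 10, 11, 9, 12]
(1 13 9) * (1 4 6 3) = [0, 13, 2, 1, 6, 5, 3, 7, 8, 4, 10, 11, 12, 9] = (1 13 9 4 6 3)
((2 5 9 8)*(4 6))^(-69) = (2 8 9 5)(4 6)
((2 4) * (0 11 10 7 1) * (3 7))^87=(0 3)(1 10)(2 4)(7 11)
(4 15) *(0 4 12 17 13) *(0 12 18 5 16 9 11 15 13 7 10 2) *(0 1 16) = [4, 16, 1, 3, 13, 0, 6, 10, 8, 11, 2, 15, 17, 12, 14, 18, 9, 7, 5] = (0 4 13 12 17 7 10 2 1 16 9 11 15 18 5)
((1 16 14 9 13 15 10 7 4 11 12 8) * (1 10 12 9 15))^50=(1 14 12 10 4 9)(7 11 13 16 15 8)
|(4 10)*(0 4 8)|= |(0 4 10 8)|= 4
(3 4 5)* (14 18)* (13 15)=(3 4 5)(13 15)(14 18)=[0, 1, 2, 4, 5, 3, 6, 7, 8, 9, 10, 11, 12, 15, 18, 13, 16, 17, 14]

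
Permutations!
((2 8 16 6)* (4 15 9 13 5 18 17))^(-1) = ((2 8 16 6)(4 15 9 13 5 18 17))^(-1) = (2 6 16 8)(4 17 18 5 13 9 15)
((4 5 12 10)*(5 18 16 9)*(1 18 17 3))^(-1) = ((1 18 16 9 5 12 10 4 17 3))^(-1) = (1 3 17 4 10 12 5 9 16 18)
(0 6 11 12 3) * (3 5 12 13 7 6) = (0 3)(5 12)(6 11 13 7) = [3, 1, 2, 0, 4, 12, 11, 6, 8, 9, 10, 13, 5, 7]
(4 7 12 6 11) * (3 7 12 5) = (3 7 5)(4 12 6 11) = [0, 1, 2, 7, 12, 3, 11, 5, 8, 9, 10, 4, 6]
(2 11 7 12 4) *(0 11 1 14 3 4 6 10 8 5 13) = (0 11 7 12 6 10 8 5 13)(1 14 3 4 2) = [11, 14, 1, 4, 2, 13, 10, 12, 5, 9, 8, 7, 6, 0, 3]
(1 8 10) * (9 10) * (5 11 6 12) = (1 8 9 10)(5 11 6 12) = [0, 8, 2, 3, 4, 11, 12, 7, 9, 10, 1, 6, 5]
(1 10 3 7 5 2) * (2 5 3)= (1 10 2)(3 7)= [0, 10, 1, 7, 4, 5, 6, 3, 8, 9, 2]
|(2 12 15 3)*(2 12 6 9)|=3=|(2 6 9)(3 12 15)|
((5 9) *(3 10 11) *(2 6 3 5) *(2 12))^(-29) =(2 10 9 6 11 12 3 5)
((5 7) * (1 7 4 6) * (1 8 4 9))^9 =(1 7 5 9) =((1 7 5 9)(4 6 8))^9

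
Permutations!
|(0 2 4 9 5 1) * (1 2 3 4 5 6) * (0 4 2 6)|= 8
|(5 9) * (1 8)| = 2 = |(1 8)(5 9)|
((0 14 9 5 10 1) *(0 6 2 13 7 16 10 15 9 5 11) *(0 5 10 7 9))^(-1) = ((0 14 10 1 6 2 13 9 11 5 15)(7 16))^(-1) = (0 15 5 11 9 13 2 6 1 10 14)(7 16)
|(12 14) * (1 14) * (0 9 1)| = |(0 9 1 14 12)| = 5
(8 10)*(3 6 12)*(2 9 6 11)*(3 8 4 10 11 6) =(2 9 3 6 12 8 11)(4 10) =[0, 1, 9, 6, 10, 5, 12, 7, 11, 3, 4, 2, 8]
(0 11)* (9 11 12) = [12, 1, 2, 3, 4, 5, 6, 7, 8, 11, 10, 0, 9] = (0 12 9 11)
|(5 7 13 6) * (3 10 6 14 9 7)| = |(3 10 6 5)(7 13 14 9)| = 4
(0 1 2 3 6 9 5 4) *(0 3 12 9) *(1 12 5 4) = (0 12 9 4 3 6)(1 2 5) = [12, 2, 5, 6, 3, 1, 0, 7, 8, 4, 10, 11, 9]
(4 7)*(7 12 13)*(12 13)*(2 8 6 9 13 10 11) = (2 8 6 9 13 7 4 10 11) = [0, 1, 8, 3, 10, 5, 9, 4, 6, 13, 11, 2, 12, 7]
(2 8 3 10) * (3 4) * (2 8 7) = (2 7)(3 10 8 4) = [0, 1, 7, 10, 3, 5, 6, 2, 4, 9, 8]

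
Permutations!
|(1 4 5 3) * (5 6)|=5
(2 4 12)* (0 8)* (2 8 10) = (0 10 2 4 12 8) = [10, 1, 4, 3, 12, 5, 6, 7, 0, 9, 2, 11, 8]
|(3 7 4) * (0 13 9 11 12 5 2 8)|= |(0 13 9 11 12 5 2 8)(3 7 4)|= 24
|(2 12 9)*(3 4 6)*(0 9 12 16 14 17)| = 6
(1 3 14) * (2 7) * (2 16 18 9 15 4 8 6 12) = [0, 3, 7, 14, 8, 5, 12, 16, 6, 15, 10, 11, 2, 13, 1, 4, 18, 17, 9] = (1 3 14)(2 7 16 18 9 15 4 8 6 12)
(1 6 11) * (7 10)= (1 6 11)(7 10)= [0, 6, 2, 3, 4, 5, 11, 10, 8, 9, 7, 1]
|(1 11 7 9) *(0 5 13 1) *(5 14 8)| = 9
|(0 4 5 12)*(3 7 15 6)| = |(0 4 5 12)(3 7 15 6)| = 4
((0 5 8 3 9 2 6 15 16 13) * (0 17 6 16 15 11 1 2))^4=(0 9 3 8 5)(1 17 2 6 16 11 13)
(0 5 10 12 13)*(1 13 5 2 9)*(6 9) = (0 2 6 9 1 13)(5 10 12) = [2, 13, 6, 3, 4, 10, 9, 7, 8, 1, 12, 11, 5, 0]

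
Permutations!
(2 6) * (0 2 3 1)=(0 2 6 3 1)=[2, 0, 6, 1, 4, 5, 3]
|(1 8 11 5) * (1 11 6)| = |(1 8 6)(5 11)| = 6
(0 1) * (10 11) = (0 1)(10 11) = [1, 0, 2, 3, 4, 5, 6, 7, 8, 9, 11, 10]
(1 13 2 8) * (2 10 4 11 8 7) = (1 13 10 4 11 8)(2 7) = [0, 13, 7, 3, 11, 5, 6, 2, 1, 9, 4, 8, 12, 10]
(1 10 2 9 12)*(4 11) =(1 10 2 9 12)(4 11) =[0, 10, 9, 3, 11, 5, 6, 7, 8, 12, 2, 4, 1]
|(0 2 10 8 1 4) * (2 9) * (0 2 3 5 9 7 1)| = 21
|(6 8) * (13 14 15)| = |(6 8)(13 14 15)| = 6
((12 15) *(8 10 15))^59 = (8 12 15 10)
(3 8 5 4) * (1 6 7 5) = (1 6 7 5 4 3 8) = [0, 6, 2, 8, 3, 4, 7, 5, 1]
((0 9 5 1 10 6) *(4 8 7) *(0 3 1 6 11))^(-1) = (0 11 10 1 3 6 5 9)(4 7 8)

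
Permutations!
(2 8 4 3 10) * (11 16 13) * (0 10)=(0 10 2 8 4 3)(11 16 13)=[10, 1, 8, 0, 3, 5, 6, 7, 4, 9, 2, 16, 12, 11, 14, 15, 13]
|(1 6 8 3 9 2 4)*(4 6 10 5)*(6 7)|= 12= |(1 10 5 4)(2 7 6 8 3 9)|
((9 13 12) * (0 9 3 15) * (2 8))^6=(15)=((0 9 13 12 3 15)(2 8))^6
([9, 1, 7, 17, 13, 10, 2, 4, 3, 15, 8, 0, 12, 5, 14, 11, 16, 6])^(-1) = [11, 1, 6, 8, 7, 13, 17, 2, 10, 0, 5, 15, 12, 4, 14, 9, 16, 3]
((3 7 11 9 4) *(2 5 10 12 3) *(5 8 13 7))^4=(2 11 8 9 13 4 7)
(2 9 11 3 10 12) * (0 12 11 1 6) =[12, 6, 9, 10, 4, 5, 0, 7, 8, 1, 11, 3, 2] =(0 12 2 9 1 6)(3 10 11)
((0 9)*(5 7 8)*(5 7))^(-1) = ((0 9)(7 8))^(-1) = (0 9)(7 8)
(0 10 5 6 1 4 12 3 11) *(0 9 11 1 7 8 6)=(0 10 5)(1 4 12 3)(6 7 8)(9 11)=[10, 4, 2, 1, 12, 0, 7, 8, 6, 11, 5, 9, 3]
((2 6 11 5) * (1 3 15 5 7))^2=((1 3 15 5 2 6 11 7))^2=(1 15 2 11)(3 5 6 7)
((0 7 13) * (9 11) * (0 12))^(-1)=((0 7 13 12)(9 11))^(-1)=(0 12 13 7)(9 11)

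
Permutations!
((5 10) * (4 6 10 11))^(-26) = (4 11 5 10 6)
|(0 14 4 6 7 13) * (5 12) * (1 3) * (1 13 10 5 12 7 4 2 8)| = |(0 14 2 8 1 3 13)(4 6)(5 7 10)| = 42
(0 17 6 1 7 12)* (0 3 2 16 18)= (0 17 6 1 7 12 3 2 16 18)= [17, 7, 16, 2, 4, 5, 1, 12, 8, 9, 10, 11, 3, 13, 14, 15, 18, 6, 0]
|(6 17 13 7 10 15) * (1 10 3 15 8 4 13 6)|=8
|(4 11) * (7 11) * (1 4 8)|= 5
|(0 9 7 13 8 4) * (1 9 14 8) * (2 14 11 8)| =4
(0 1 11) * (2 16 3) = (0 1 11)(2 16 3) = [1, 11, 16, 2, 4, 5, 6, 7, 8, 9, 10, 0, 12, 13, 14, 15, 3]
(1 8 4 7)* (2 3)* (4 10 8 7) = [0, 7, 3, 2, 4, 5, 6, 1, 10, 9, 8] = (1 7)(2 3)(8 10)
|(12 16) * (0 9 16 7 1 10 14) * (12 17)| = |(0 9 16 17 12 7 1 10 14)| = 9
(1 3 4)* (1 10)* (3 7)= [0, 7, 2, 4, 10, 5, 6, 3, 8, 9, 1]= (1 7 3 4 10)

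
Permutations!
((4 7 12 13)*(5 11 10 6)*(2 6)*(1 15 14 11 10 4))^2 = (1 14 4 12)(2 5)(6 10)(7 13 15 11)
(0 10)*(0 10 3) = [3, 1, 2, 0, 4, 5, 6, 7, 8, 9, 10] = (10)(0 3)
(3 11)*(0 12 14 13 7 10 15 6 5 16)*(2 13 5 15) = (0 12 14 5 16)(2 13 7 10)(3 11)(6 15) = [12, 1, 13, 11, 4, 16, 15, 10, 8, 9, 2, 3, 14, 7, 5, 6, 0]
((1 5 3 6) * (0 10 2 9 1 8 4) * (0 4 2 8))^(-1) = (0 6 3 5 1 9 2 8 10)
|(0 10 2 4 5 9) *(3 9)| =7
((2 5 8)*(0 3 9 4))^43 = ((0 3 9 4)(2 5 8))^43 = (0 4 9 3)(2 5 8)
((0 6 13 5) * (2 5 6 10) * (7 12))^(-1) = (0 5 2 10)(6 13)(7 12)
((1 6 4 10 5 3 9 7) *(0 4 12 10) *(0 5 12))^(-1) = ((0 4 5 3 9 7 1 6)(10 12))^(-1) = (0 6 1 7 9 3 5 4)(10 12)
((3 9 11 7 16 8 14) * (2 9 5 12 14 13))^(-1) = ((2 9 11 7 16 8 13)(3 5 12 14))^(-1) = (2 13 8 16 7 11 9)(3 14 12 5)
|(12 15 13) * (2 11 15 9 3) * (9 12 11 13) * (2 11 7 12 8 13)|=|(3 11 15 9)(7 12 8 13)|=4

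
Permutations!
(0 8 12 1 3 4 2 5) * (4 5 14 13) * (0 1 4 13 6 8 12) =(0 12 4 2 14 6 8)(1 3 5) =[12, 3, 14, 5, 2, 1, 8, 7, 0, 9, 10, 11, 4, 13, 6]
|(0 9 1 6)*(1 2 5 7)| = |(0 9 2 5 7 1 6)| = 7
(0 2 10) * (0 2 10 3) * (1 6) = (0 10 2 3)(1 6) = [10, 6, 3, 0, 4, 5, 1, 7, 8, 9, 2]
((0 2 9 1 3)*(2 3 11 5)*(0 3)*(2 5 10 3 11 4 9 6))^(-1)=(1 9 4)(2 6)(3 10 11)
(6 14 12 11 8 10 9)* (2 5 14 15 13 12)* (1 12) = [0, 12, 5, 3, 4, 14, 15, 7, 10, 6, 9, 8, 11, 1, 2, 13] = (1 12 11 8 10 9 6 15 13)(2 5 14)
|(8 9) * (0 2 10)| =6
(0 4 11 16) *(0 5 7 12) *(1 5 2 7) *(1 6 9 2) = [4, 5, 7, 3, 11, 6, 9, 12, 8, 2, 10, 16, 0, 13, 14, 15, 1] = (0 4 11 16 1 5 6 9 2 7 12)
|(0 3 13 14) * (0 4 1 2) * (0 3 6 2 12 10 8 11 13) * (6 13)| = |(0 13 14 4 1 12 10 8 11 6 2 3)| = 12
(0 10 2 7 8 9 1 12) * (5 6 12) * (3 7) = (0 10 2 3 7 8 9 1 5 6 12) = [10, 5, 3, 7, 4, 6, 12, 8, 9, 1, 2, 11, 0]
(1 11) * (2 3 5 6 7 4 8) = (1 11)(2 3 5 6 7 4 8) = [0, 11, 3, 5, 8, 6, 7, 4, 2, 9, 10, 1]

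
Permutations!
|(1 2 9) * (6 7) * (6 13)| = |(1 2 9)(6 7 13)| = 3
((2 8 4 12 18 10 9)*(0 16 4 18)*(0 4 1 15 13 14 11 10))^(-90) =((0 16 1 15 13 14 11 10 9 2 8 18)(4 12))^(-90) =(0 11)(1 9)(2 15)(8 13)(10 16)(14 18)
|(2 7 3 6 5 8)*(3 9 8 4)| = 4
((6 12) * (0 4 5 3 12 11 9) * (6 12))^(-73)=((12)(0 4 5 3 6 11 9))^(-73)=(12)(0 6 4 11 5 9 3)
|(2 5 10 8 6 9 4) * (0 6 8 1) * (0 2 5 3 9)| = |(0 6)(1 2 3 9 4 5 10)| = 14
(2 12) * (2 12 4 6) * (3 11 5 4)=(12)(2 3 11 5 4 6)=[0, 1, 3, 11, 6, 4, 2, 7, 8, 9, 10, 5, 12]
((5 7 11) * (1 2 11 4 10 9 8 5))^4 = ((1 2 11)(4 10 9 8 5 7))^4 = (1 2 11)(4 5 9)(7 8 10)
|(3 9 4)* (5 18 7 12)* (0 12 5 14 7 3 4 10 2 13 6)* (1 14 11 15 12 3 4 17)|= 21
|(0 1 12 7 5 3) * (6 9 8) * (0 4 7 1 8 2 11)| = 12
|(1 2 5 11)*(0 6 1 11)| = 5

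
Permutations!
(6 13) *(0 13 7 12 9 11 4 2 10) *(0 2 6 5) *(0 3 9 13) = (2 10)(3 9 11 4 6 7 12 13 5) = [0, 1, 10, 9, 6, 3, 7, 12, 8, 11, 2, 4, 13, 5]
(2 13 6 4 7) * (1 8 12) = (1 8 12)(2 13 6 4 7) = [0, 8, 13, 3, 7, 5, 4, 2, 12, 9, 10, 11, 1, 6]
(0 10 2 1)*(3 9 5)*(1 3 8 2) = [10, 0, 3, 9, 4, 8, 6, 7, 2, 5, 1] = (0 10 1)(2 3 9 5 8)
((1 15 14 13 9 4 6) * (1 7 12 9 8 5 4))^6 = (1 4 15 6 14 7 13 12 8 9 5)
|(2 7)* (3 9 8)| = |(2 7)(3 9 8)| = 6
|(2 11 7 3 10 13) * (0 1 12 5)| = |(0 1 12 5)(2 11 7 3 10 13)| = 12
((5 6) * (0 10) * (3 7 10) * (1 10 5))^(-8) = (0 10 1 6 5 7 3)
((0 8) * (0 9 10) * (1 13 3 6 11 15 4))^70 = (15)(0 9)(8 10)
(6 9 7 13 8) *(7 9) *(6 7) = (7 13 8) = [0, 1, 2, 3, 4, 5, 6, 13, 7, 9, 10, 11, 12, 8]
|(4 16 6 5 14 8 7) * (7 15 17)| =|(4 16 6 5 14 8 15 17 7)| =9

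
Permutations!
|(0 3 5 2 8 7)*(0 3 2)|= 6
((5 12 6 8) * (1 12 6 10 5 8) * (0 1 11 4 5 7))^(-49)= (0 1 12 10 7)(4 11 6 5)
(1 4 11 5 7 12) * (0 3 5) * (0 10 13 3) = (1 4 11 10 13 3 5 7 12) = [0, 4, 2, 5, 11, 7, 6, 12, 8, 9, 13, 10, 1, 3]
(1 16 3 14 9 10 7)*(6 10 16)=(1 6 10 7)(3 14 9 16)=[0, 6, 2, 14, 4, 5, 10, 1, 8, 16, 7, 11, 12, 13, 9, 15, 3]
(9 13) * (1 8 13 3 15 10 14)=(1 8 13 9 3 15 10 14)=[0, 8, 2, 15, 4, 5, 6, 7, 13, 3, 14, 11, 12, 9, 1, 10]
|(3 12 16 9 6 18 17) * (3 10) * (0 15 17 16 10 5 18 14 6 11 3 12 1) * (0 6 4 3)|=40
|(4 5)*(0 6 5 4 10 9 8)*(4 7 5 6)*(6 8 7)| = |(0 4 6 8)(5 10 9 7)| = 4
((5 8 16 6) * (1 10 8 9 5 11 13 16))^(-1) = (1 8 10)(5 9)(6 16 13 11)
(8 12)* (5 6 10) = (5 6 10)(8 12) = [0, 1, 2, 3, 4, 6, 10, 7, 12, 9, 5, 11, 8]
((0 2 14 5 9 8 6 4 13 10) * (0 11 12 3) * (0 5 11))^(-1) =((0 2 14 11 12 3 5 9 8 6 4 13 10))^(-1) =(0 10 13 4 6 8 9 5 3 12 11 14 2)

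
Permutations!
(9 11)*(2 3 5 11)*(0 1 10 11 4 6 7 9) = [1, 10, 3, 5, 6, 4, 7, 9, 8, 2, 11, 0] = (0 1 10 11)(2 3 5 4 6 7 9)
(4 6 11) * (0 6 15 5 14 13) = [6, 1, 2, 3, 15, 14, 11, 7, 8, 9, 10, 4, 12, 0, 13, 5] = (0 6 11 4 15 5 14 13)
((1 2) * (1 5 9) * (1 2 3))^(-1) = (1 3)(2 9 5)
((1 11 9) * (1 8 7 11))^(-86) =(7 9)(8 11)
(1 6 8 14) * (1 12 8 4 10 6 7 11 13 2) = (1 7 11 13 2)(4 10 6)(8 14 12) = [0, 7, 1, 3, 10, 5, 4, 11, 14, 9, 6, 13, 8, 2, 12]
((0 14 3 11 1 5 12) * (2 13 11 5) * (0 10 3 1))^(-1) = ((0 14 1 2 13 11)(3 5 12 10))^(-1) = (0 11 13 2 1 14)(3 10 12 5)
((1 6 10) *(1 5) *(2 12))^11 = ((1 6 10 5)(2 12))^11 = (1 5 10 6)(2 12)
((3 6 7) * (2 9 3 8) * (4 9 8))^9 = ((2 8)(3 6 7 4 9))^9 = (2 8)(3 9 4 7 6)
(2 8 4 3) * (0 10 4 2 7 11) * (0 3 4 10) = (2 8)(3 7 11) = [0, 1, 8, 7, 4, 5, 6, 11, 2, 9, 10, 3]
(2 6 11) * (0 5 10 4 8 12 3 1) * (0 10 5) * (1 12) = (1 10 4 8)(2 6 11)(3 12) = [0, 10, 6, 12, 8, 5, 11, 7, 1, 9, 4, 2, 3]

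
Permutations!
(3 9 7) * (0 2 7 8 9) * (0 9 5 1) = (0 2 7 3 9 8 5 1) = [2, 0, 7, 9, 4, 1, 6, 3, 5, 8]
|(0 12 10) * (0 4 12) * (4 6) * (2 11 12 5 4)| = 10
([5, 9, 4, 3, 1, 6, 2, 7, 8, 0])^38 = [2, 5, 9, 3, 0, 4, 1, 7, 8, 6]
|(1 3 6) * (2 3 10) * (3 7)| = 6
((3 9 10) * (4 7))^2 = (3 10 9) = ((3 9 10)(4 7))^2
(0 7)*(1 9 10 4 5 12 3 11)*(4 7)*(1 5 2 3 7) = (0 4 2 3 11 5 12 7)(1 9 10) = [4, 9, 3, 11, 2, 12, 6, 0, 8, 10, 1, 5, 7]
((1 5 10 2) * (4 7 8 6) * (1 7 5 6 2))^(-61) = ((1 6 4 5 10)(2 7 8))^(-61) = (1 10 5 4 6)(2 8 7)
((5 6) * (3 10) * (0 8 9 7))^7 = ((0 8 9 7)(3 10)(5 6))^7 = (0 7 9 8)(3 10)(5 6)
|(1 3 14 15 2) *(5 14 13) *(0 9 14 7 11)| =|(0 9 14 15 2 1 3 13 5 7 11)| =11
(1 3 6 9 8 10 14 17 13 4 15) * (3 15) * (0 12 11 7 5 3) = (0 12 11 7 5 3 6 9 8 10 14 17 13 4)(1 15) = [12, 15, 2, 6, 0, 3, 9, 5, 10, 8, 14, 7, 11, 4, 17, 1, 16, 13]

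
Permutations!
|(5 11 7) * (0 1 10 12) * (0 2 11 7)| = |(0 1 10 12 2 11)(5 7)| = 6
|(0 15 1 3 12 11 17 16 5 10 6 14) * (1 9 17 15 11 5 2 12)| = |(0 11 15 9 17 16 2 12 5 10 6 14)(1 3)| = 12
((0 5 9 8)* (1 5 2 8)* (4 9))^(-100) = (9)(0 8 2)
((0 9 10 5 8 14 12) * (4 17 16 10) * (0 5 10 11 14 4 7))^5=((0 9 7)(4 17 16 11 14 12 5 8))^5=(0 7 9)(4 12 16 8 14 17 5 11)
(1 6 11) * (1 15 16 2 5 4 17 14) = (1 6 11 15 16 2 5 4 17 14) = [0, 6, 5, 3, 17, 4, 11, 7, 8, 9, 10, 15, 12, 13, 1, 16, 2, 14]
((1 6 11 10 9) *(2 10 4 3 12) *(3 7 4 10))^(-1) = ((1 6 11 10 9)(2 3 12)(4 7))^(-1) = (1 9 10 11 6)(2 12 3)(4 7)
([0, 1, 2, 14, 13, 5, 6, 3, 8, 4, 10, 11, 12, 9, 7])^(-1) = [0, 1, 2, 7, 9, 5, 6, 14, 8, 13, 10, 11, 12, 4, 3]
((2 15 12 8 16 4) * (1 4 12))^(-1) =((1 4 2 15)(8 16 12))^(-1) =(1 15 2 4)(8 12 16)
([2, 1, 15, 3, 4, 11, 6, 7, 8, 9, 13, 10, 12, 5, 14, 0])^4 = [2, 1, 15, 3, 4, 5, 6, 7, 8, 9, 10, 11, 12, 13, 14, 0]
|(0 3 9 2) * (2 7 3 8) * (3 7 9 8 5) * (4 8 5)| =4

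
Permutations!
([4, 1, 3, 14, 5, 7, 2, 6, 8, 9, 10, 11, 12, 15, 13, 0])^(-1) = (0 15 13 14 3 2 6 7 5 4)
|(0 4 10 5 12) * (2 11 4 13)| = |(0 13 2 11 4 10 5 12)| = 8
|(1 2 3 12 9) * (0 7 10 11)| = 20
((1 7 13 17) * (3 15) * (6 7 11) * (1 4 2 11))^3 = ((2 11 6 7 13 17 4)(3 15))^3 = (2 7 4 6 17 11 13)(3 15)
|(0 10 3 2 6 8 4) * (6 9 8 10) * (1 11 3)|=10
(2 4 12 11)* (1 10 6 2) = (1 10 6 2 4 12 11) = [0, 10, 4, 3, 12, 5, 2, 7, 8, 9, 6, 1, 11]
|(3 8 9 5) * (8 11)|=|(3 11 8 9 5)|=5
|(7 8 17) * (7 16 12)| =|(7 8 17 16 12)| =5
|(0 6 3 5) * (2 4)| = 4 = |(0 6 3 5)(2 4)|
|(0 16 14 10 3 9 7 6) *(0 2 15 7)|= |(0 16 14 10 3 9)(2 15 7 6)|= 12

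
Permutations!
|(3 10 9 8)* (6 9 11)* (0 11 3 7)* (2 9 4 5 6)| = |(0 11 2 9 8 7)(3 10)(4 5 6)| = 6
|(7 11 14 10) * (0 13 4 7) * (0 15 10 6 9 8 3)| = 10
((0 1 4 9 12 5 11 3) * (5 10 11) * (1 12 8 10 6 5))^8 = (0 10 4 6 3 8 1 12 11 9 5)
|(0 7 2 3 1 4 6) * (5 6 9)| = |(0 7 2 3 1 4 9 5 6)| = 9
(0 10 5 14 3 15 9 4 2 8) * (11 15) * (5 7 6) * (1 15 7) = (0 10 1 15 9 4 2 8)(3 11 7 6 5 14) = [10, 15, 8, 11, 2, 14, 5, 6, 0, 4, 1, 7, 12, 13, 3, 9]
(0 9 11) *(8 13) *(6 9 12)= (0 12 6 9 11)(8 13)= [12, 1, 2, 3, 4, 5, 9, 7, 13, 11, 10, 0, 6, 8]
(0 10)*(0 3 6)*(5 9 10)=(0 5 9 10 3 6)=[5, 1, 2, 6, 4, 9, 0, 7, 8, 10, 3]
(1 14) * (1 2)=(1 14 2)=[0, 14, 1, 3, 4, 5, 6, 7, 8, 9, 10, 11, 12, 13, 2]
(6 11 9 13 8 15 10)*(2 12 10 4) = [0, 1, 12, 3, 2, 5, 11, 7, 15, 13, 6, 9, 10, 8, 14, 4] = (2 12 10 6 11 9 13 8 15 4)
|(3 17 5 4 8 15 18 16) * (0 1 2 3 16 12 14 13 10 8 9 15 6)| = 16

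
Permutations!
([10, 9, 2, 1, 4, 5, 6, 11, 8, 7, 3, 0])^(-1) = [11, 3, 2, 10, 4, 5, 6, 9, 8, 1, 0, 7]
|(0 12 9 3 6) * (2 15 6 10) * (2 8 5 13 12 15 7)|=|(0 15 6)(2 7)(3 10 8 5 13 12 9)|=42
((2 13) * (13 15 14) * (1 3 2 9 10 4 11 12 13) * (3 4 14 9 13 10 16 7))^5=(1 14 10 12 11 4)(2 3 7 16 9 15)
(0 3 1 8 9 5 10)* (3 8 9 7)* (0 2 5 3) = (0 8 7)(1 9 3)(2 5 10) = [8, 9, 5, 1, 4, 10, 6, 0, 7, 3, 2]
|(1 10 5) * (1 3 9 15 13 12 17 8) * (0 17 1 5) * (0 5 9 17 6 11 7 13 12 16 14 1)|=16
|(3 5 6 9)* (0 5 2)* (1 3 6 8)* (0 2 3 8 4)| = |(0 5 4)(1 8)(6 9)| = 6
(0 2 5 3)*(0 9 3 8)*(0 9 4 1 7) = (0 2 5 8 9 3 4 1 7) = [2, 7, 5, 4, 1, 8, 6, 0, 9, 3]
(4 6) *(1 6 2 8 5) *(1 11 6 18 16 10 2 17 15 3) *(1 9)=[0, 18, 8, 9, 17, 11, 4, 7, 5, 1, 2, 6, 12, 13, 14, 3, 10, 15, 16]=(1 18 16 10 2 8 5 11 6 4 17 15 3 9)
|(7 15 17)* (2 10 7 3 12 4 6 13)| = 10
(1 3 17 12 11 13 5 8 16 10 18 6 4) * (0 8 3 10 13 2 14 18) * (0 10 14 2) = [8, 14, 2, 17, 1, 3, 4, 7, 16, 9, 10, 0, 11, 5, 18, 15, 13, 12, 6] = (0 8 16 13 5 3 17 12 11)(1 14 18 6 4)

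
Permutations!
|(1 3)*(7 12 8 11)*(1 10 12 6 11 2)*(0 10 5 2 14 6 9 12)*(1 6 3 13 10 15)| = |(0 15 1 13 10)(2 6 11 7 9 12 8 14 3 5)| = 10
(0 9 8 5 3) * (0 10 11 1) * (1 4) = (0 9 8 5 3 10 11 4 1) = [9, 0, 2, 10, 1, 3, 6, 7, 5, 8, 11, 4]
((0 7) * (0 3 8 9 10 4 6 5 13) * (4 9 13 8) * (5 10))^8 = ((0 7 3 4 6 10 9 5 8 13))^8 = (0 8 9 6 3)(4 7 13 5 10)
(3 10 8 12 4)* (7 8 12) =(3 10 12 4)(7 8) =[0, 1, 2, 10, 3, 5, 6, 8, 7, 9, 12, 11, 4]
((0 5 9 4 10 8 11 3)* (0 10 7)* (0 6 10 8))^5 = ((0 5 9 4 7 6 10)(3 8 11))^5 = (0 6 4 5 10 7 9)(3 11 8)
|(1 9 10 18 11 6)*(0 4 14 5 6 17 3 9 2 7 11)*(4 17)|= |(0 17 3 9 10 18)(1 2 7 11 4 14 5 6)|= 24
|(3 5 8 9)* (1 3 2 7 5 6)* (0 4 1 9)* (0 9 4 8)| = 12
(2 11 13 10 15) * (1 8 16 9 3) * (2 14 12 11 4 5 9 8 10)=(1 10 15 14 12 11 13 2 4 5 9 3)(8 16)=[0, 10, 4, 1, 5, 9, 6, 7, 16, 3, 15, 13, 11, 2, 12, 14, 8]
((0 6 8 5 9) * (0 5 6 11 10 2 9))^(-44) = (0 9 10)(2 11 5)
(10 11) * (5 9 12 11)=(5 9 12 11 10)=[0, 1, 2, 3, 4, 9, 6, 7, 8, 12, 5, 10, 11]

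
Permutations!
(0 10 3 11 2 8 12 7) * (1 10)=(0 1 10 3 11 2 8 12 7)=[1, 10, 8, 11, 4, 5, 6, 0, 12, 9, 3, 2, 7]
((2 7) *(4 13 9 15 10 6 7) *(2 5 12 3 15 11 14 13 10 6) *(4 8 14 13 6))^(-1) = ((2 8 14 6 7 5 12 3 15 4 10)(9 11 13))^(-1) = (2 10 4 15 3 12 5 7 6 14 8)(9 13 11)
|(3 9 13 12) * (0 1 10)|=|(0 1 10)(3 9 13 12)|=12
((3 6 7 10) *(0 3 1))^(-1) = ((0 3 6 7 10 1))^(-1) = (0 1 10 7 6 3)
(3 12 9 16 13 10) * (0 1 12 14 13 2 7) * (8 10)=(0 1 12 9 16 2 7)(3 14 13 8 10)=[1, 12, 7, 14, 4, 5, 6, 0, 10, 16, 3, 11, 9, 8, 13, 15, 2]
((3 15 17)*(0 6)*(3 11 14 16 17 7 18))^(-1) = (0 6)(3 18 7 15)(11 17 16 14) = ((0 6)(3 15 7 18)(11 14 16 17))^(-1)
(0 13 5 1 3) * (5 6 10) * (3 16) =(0 13 6 10 5 1 16 3) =[13, 16, 2, 0, 4, 1, 10, 7, 8, 9, 5, 11, 12, 6, 14, 15, 3]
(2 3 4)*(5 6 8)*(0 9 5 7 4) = (0 9 5 6 8 7 4 2 3) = [9, 1, 3, 0, 2, 6, 8, 4, 7, 5]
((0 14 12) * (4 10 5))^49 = (0 14 12)(4 10 5)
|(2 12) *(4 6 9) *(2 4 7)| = 6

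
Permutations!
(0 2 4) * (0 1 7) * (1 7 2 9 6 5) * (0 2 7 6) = (0 9)(1 7 2 4 6 5) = [9, 7, 4, 3, 6, 1, 5, 2, 8, 0]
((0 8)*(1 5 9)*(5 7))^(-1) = (0 8)(1 9 5 7)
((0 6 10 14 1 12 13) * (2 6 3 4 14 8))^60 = (0 1 3 12 4 13 14)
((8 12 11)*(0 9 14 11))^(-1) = ((0 9 14 11 8 12))^(-1) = (0 12 8 11 14 9)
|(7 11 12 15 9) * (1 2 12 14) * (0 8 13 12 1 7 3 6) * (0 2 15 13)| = |(0 8)(1 15 9 3 6 2)(7 11 14)(12 13)| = 6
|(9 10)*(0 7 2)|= |(0 7 2)(9 10)|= 6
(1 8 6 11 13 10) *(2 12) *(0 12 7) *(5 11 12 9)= (0 9 5 11 13 10 1 8 6 12 2 7)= [9, 8, 7, 3, 4, 11, 12, 0, 6, 5, 1, 13, 2, 10]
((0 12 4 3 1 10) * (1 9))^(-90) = ((0 12 4 3 9 1 10))^(-90) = (0 12 4 3 9 1 10)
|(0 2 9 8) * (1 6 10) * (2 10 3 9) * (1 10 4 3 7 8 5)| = 9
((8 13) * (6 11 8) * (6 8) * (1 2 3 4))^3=((1 2 3 4)(6 11)(8 13))^3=(1 4 3 2)(6 11)(8 13)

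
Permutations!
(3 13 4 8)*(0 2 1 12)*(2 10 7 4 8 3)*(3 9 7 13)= (0 10 13 8 2 1 12)(4 9 7)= [10, 12, 1, 3, 9, 5, 6, 4, 2, 7, 13, 11, 0, 8]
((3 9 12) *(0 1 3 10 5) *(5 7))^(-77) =((0 1 3 9 12 10 7 5))^(-77) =(0 9 7 1 12 5 3 10)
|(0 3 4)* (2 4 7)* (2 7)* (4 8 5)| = |(0 3 2 8 5 4)| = 6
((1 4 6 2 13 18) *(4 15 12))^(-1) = (1 18 13 2 6 4 12 15)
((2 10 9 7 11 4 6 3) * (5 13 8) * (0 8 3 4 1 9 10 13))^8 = ((0 8 5)(1 9 7 11)(2 13 3)(4 6))^8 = (0 5 8)(2 3 13)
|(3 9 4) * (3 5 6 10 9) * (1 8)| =10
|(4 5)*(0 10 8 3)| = 4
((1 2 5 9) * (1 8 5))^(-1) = (1 2)(5 8 9)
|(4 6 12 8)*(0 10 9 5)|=4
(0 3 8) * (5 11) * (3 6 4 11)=(0 6 4 11 5 3 8)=[6, 1, 2, 8, 11, 3, 4, 7, 0, 9, 10, 5]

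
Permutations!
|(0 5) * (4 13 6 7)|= 4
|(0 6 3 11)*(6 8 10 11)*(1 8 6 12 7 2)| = 10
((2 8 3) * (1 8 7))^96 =((1 8 3 2 7))^96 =(1 8 3 2 7)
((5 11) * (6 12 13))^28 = ((5 11)(6 12 13))^28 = (6 12 13)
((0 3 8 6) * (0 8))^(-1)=((0 3)(6 8))^(-1)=(0 3)(6 8)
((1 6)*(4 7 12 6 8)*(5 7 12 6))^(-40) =(1 4 5 6 8 12 7)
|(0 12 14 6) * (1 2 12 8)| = 7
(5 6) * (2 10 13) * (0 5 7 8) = (0 5 6 7 8)(2 10 13) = [5, 1, 10, 3, 4, 6, 7, 8, 0, 9, 13, 11, 12, 2]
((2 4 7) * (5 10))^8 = (10)(2 7 4)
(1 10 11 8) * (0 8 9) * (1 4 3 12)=(0 8 4 3 12 1 10 11 9)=[8, 10, 2, 12, 3, 5, 6, 7, 4, 0, 11, 9, 1]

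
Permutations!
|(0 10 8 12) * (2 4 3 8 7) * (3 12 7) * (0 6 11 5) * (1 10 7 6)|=12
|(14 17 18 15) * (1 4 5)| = 12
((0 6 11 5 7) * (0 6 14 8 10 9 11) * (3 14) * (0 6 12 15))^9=((0 3 14 8 10 9 11 5 7 12 15))^9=(0 12 5 9 8 3 15 7 11 10 14)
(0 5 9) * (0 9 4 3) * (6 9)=(0 5 4 3)(6 9)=[5, 1, 2, 0, 3, 4, 9, 7, 8, 6]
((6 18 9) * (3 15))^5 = ((3 15)(6 18 9))^5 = (3 15)(6 9 18)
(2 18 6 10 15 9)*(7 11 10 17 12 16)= (2 18 6 17 12 16 7 11 10 15 9)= [0, 1, 18, 3, 4, 5, 17, 11, 8, 2, 15, 10, 16, 13, 14, 9, 7, 12, 6]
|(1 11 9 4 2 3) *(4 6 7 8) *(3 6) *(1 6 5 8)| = |(1 11 9 3 6 7)(2 5 8 4)| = 12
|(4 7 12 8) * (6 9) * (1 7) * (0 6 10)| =20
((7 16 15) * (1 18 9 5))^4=(18)(7 16 15)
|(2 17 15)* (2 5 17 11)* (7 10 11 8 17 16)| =|(2 8 17 15 5 16 7 10 11)| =9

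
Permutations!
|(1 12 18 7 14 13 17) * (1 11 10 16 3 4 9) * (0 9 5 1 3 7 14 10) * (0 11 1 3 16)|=|(0 9 16 7 10)(1 12 18 14 13 17)(3 4 5)|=30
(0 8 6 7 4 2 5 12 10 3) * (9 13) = (0 8 6 7 4 2 5 12 10 3)(9 13) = [8, 1, 5, 0, 2, 12, 7, 4, 6, 13, 3, 11, 10, 9]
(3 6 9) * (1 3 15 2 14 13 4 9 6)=(1 3)(2 14 13 4 9 15)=[0, 3, 14, 1, 9, 5, 6, 7, 8, 15, 10, 11, 12, 4, 13, 2]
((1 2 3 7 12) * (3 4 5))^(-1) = ((1 2 4 5 3 7 12))^(-1) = (1 12 7 3 5 4 2)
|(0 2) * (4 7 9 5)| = 4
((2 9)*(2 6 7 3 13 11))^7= (13)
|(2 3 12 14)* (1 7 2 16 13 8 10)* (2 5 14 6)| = 8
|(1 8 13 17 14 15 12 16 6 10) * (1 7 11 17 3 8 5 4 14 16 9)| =42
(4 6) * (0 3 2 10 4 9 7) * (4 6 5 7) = (0 3 2 10 6 9 4 5 7) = [3, 1, 10, 2, 5, 7, 9, 0, 8, 4, 6]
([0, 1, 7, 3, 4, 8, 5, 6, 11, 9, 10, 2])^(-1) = (2 11 8 5 6 7)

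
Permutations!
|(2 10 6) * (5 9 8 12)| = 12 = |(2 10 6)(5 9 8 12)|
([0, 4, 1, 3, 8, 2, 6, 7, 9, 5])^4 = [0, 5, 9, 3, 2, 8, 6, 7, 1, 4]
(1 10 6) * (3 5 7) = (1 10 6)(3 5 7) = [0, 10, 2, 5, 4, 7, 1, 3, 8, 9, 6]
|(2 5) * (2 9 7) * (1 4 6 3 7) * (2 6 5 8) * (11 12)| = |(1 4 5 9)(2 8)(3 7 6)(11 12)| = 12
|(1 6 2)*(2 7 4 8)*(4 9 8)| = 6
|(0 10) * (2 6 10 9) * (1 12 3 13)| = |(0 9 2 6 10)(1 12 3 13)| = 20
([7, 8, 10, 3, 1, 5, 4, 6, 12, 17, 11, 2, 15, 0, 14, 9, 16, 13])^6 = (0 12 7 15 6 9 4 17 1 13 8)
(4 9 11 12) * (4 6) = (4 9 11 12 6) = [0, 1, 2, 3, 9, 5, 4, 7, 8, 11, 10, 12, 6]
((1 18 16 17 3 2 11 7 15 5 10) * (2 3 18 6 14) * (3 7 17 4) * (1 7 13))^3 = (1 2 18 3 6 11 16 13 14 17 4)(5 15 7 10)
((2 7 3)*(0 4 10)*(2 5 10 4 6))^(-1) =(0 10 5 3 7 2 6)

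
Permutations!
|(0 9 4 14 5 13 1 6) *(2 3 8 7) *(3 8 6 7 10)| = |(0 9 4 14 5 13 1 7 2 8 10 3 6)| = 13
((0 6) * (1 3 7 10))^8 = ((0 6)(1 3 7 10))^8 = (10)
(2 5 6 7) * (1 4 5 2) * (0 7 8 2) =(0 7 1 4 5 6 8 2) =[7, 4, 0, 3, 5, 6, 8, 1, 2]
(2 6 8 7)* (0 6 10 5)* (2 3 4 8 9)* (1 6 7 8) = (0 7 3 4 1 6 9 2 10 5) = [7, 6, 10, 4, 1, 0, 9, 3, 8, 2, 5]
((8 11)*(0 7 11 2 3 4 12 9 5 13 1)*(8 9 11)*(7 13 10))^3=(13)(2 12 5 8 4 9 7 3 11 10)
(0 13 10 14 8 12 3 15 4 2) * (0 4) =(0 13 10 14 8 12 3 15)(2 4) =[13, 1, 4, 15, 2, 5, 6, 7, 12, 9, 14, 11, 3, 10, 8, 0]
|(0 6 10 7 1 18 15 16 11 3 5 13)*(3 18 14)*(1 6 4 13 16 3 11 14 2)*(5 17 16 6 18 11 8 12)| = |(0 4 13)(1 2)(3 17 16 14 8 12 5 6 10 7 18 15)| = 12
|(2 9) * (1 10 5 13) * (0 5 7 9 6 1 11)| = 12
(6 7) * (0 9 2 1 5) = (0 9 2 1 5)(6 7) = [9, 5, 1, 3, 4, 0, 7, 6, 8, 2]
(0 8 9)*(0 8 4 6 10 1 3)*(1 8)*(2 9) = [4, 3, 9, 0, 6, 5, 10, 7, 2, 1, 8] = (0 4 6 10 8 2 9 1 3)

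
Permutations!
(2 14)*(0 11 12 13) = (0 11 12 13)(2 14) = [11, 1, 14, 3, 4, 5, 6, 7, 8, 9, 10, 12, 13, 0, 2]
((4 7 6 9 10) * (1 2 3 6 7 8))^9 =((1 2 3 6 9 10 4 8))^9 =(1 2 3 6 9 10 4 8)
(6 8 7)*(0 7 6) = [7, 1, 2, 3, 4, 5, 8, 0, 6] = (0 7)(6 8)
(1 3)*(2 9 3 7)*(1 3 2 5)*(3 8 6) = (1 7 5)(2 9)(3 8 6) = [0, 7, 9, 8, 4, 1, 3, 5, 6, 2]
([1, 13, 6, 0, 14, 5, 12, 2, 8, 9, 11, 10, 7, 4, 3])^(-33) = [4, 14, 7, 13, 0, 5, 2, 12, 8, 9, 11, 10, 6, 3, 1]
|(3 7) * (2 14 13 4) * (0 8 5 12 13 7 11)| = 11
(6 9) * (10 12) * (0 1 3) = (0 1 3)(6 9)(10 12) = [1, 3, 2, 0, 4, 5, 9, 7, 8, 6, 12, 11, 10]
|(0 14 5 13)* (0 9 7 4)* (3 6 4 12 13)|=12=|(0 14 5 3 6 4)(7 12 13 9)|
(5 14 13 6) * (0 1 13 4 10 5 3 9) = (0 1 13 6 3 9)(4 10 5 14) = [1, 13, 2, 9, 10, 14, 3, 7, 8, 0, 5, 11, 12, 6, 4]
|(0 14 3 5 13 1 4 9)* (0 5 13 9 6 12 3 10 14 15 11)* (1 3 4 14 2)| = 12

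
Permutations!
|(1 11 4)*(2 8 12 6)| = |(1 11 4)(2 8 12 6)| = 12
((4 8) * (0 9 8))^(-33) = (0 4 8 9)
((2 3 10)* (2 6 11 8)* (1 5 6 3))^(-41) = (1 5 6 11 8 2)(3 10) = ((1 5 6 11 8 2)(3 10))^(-41)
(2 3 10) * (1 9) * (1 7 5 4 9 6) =(1 6)(2 3 10)(4 9 7 5) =[0, 6, 3, 10, 9, 4, 1, 5, 8, 7, 2]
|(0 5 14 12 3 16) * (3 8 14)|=|(0 5 3 16)(8 14 12)|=12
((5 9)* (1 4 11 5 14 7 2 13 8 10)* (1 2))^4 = (1 9 4 14 11 7 5)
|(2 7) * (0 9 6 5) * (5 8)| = 10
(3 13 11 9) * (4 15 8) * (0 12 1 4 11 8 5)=(0 12 1 4 15 5)(3 13 8 11 9)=[12, 4, 2, 13, 15, 0, 6, 7, 11, 3, 10, 9, 1, 8, 14, 5]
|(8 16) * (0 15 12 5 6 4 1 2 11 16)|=11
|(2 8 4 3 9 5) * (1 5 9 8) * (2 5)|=|(9)(1 2)(3 8 4)|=6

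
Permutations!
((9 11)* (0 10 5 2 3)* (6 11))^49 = ((0 10 5 2 3)(6 11 9))^49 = (0 3 2 5 10)(6 11 9)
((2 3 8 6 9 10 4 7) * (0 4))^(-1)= (0 10 9 6 8 3 2 7 4)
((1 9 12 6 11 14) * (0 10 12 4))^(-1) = (0 4 9 1 14 11 6 12 10)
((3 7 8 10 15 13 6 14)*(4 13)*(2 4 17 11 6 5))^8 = (3 14 6 11 17 15 10 8 7)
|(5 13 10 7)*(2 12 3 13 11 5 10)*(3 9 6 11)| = 8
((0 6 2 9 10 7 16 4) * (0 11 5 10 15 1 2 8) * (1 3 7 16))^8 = ((0 6 8)(1 2 9 15 3 7)(4 11 5 10 16))^8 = (0 8 6)(1 9 3)(2 15 7)(4 10 11 16 5)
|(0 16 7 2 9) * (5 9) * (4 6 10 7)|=9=|(0 16 4 6 10 7 2 5 9)|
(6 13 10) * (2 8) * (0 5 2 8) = (0 5 2)(6 13 10) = [5, 1, 0, 3, 4, 2, 13, 7, 8, 9, 6, 11, 12, 10]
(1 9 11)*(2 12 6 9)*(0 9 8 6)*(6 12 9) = (0 6 8 12)(1 2 9 11) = [6, 2, 9, 3, 4, 5, 8, 7, 12, 11, 10, 1, 0]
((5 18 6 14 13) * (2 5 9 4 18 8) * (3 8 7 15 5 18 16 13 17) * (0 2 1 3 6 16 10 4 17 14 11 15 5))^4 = (0 13 11 18 17)(1 3 8)(2 9 15 16 6)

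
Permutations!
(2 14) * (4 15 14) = (2 4 15 14) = [0, 1, 4, 3, 15, 5, 6, 7, 8, 9, 10, 11, 12, 13, 2, 14]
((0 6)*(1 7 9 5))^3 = (0 6)(1 5 9 7)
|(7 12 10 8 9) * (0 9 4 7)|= |(0 9)(4 7 12 10 8)|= 10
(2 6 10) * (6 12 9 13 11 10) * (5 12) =(2 5 12 9 13 11 10) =[0, 1, 5, 3, 4, 12, 6, 7, 8, 13, 2, 10, 9, 11]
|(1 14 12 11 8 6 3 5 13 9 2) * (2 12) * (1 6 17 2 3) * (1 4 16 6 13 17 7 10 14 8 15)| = |(1 8 7 10 14 3 5 17 2 13 9 12 11 15)(4 16 6)| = 42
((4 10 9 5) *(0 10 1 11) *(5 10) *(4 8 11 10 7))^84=(11)(1 4 7 9 10)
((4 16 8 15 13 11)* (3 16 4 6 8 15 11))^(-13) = (3 13 15 16)(6 11 8)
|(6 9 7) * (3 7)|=|(3 7 6 9)|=4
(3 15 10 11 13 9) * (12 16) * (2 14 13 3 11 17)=(2 14 13 9 11 3 15 10 17)(12 16)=[0, 1, 14, 15, 4, 5, 6, 7, 8, 11, 17, 3, 16, 9, 13, 10, 12, 2]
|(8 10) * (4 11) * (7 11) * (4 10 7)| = 4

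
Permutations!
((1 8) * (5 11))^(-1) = (1 8)(5 11)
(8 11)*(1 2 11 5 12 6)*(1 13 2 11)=(1 11 8 5 12 6 13 2)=[0, 11, 1, 3, 4, 12, 13, 7, 5, 9, 10, 8, 6, 2]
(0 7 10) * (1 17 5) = (0 7 10)(1 17 5) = [7, 17, 2, 3, 4, 1, 6, 10, 8, 9, 0, 11, 12, 13, 14, 15, 16, 5]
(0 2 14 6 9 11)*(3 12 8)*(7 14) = (0 2 7 14 6 9 11)(3 12 8) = [2, 1, 7, 12, 4, 5, 9, 14, 3, 11, 10, 0, 8, 13, 6]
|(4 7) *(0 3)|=|(0 3)(4 7)|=2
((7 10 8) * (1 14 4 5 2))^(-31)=((1 14 4 5 2)(7 10 8))^(-31)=(1 2 5 4 14)(7 8 10)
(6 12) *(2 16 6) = (2 16 6 12) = [0, 1, 16, 3, 4, 5, 12, 7, 8, 9, 10, 11, 2, 13, 14, 15, 6]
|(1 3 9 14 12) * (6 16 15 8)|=20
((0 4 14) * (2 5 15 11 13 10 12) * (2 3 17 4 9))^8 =(0 12 5 4 13 9 3 15 14 10 2 17 11)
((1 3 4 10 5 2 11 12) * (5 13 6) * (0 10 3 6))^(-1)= ((0 10 13)(1 6 5 2 11 12)(3 4))^(-1)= (0 13 10)(1 12 11 2 5 6)(3 4)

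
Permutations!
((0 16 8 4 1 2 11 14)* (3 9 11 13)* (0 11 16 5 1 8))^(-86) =(0 1 13 9)(2 3 16 5)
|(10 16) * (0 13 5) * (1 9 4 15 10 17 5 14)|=11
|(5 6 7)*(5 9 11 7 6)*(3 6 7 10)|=|(3 6 7 9 11 10)|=6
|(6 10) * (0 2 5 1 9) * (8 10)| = 15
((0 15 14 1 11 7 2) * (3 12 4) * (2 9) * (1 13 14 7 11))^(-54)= (0 15 7 9 2)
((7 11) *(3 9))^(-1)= (3 9)(7 11)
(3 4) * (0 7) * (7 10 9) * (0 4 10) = (3 10 9 7 4) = [0, 1, 2, 10, 3, 5, 6, 4, 8, 7, 9]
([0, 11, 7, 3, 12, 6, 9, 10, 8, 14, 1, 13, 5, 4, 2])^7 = (1 9 13 2 12 10 6 11 14 4 7 5)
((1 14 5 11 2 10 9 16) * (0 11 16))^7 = ((0 11 2 10 9)(1 14 5 16))^7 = (0 2 9 11 10)(1 16 5 14)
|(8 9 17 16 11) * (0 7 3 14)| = 20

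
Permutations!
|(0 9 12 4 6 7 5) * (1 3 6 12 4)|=9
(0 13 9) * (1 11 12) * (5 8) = (0 13 9)(1 11 12)(5 8) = [13, 11, 2, 3, 4, 8, 6, 7, 5, 0, 10, 12, 1, 9]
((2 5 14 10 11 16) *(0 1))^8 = (2 14 11)(5 10 16)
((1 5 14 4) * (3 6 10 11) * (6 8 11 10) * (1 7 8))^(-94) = ((1 5 14 4 7 8 11 3))^(-94) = (1 14 7 11)(3 5 4 8)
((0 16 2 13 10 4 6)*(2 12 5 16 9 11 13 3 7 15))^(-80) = ((0 9 11 13 10 4 6)(2 3 7 15)(5 16 12))^(-80) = (0 10 9 4 11 6 13)(5 16 12)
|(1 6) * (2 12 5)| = |(1 6)(2 12 5)| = 6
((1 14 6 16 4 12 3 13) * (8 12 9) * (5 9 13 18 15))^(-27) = (1 16)(3 18 15 5 9 8 12)(4 14)(6 13)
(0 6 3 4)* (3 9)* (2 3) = (0 6 9 2 3 4) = [6, 1, 3, 4, 0, 5, 9, 7, 8, 2]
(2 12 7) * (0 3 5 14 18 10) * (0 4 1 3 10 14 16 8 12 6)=(0 10 4 1 3 5 16 8 12 7 2 6)(14 18)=[10, 3, 6, 5, 1, 16, 0, 2, 12, 9, 4, 11, 7, 13, 18, 15, 8, 17, 14]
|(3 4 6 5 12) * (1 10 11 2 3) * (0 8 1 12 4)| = 21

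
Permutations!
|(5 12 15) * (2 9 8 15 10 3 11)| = 9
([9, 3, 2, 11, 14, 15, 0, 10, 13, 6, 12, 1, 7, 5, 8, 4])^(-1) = (0 6 9)(1 11 3)(4 15 5 13 8 14)(7 12 10)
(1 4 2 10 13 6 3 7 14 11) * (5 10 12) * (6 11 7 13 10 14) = (1 4 2 12 5 14 7 6 3 13 11) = [0, 4, 12, 13, 2, 14, 3, 6, 8, 9, 10, 1, 5, 11, 7]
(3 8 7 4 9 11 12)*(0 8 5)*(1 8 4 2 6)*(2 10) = (0 4 9 11 12 3 5)(1 8 7 10 2 6) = [4, 8, 6, 5, 9, 0, 1, 10, 7, 11, 2, 12, 3]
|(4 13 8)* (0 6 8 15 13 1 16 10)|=|(0 6 8 4 1 16 10)(13 15)|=14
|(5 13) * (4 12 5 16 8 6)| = 7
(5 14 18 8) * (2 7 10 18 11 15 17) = [0, 1, 7, 3, 4, 14, 6, 10, 5, 9, 18, 15, 12, 13, 11, 17, 16, 2, 8] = (2 7 10 18 8 5 14 11 15 17)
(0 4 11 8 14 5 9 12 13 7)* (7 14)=(0 4 11 8 7)(5 9 12 13 14)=[4, 1, 2, 3, 11, 9, 6, 0, 7, 12, 10, 8, 13, 14, 5]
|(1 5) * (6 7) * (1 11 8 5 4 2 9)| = |(1 4 2 9)(5 11 8)(6 7)| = 12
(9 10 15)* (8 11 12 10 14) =(8 11 12 10 15 9 14) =[0, 1, 2, 3, 4, 5, 6, 7, 11, 14, 15, 12, 10, 13, 8, 9]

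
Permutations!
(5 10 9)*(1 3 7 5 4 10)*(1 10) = (1 3 7 5 10 9 4) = [0, 3, 2, 7, 1, 10, 6, 5, 8, 4, 9]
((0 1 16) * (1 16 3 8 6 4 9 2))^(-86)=(16)(1 9 6 3 2 4 8)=((0 16)(1 3 8 6 4 9 2))^(-86)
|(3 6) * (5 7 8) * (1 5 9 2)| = |(1 5 7 8 9 2)(3 6)| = 6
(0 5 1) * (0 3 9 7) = (0 5 1 3 9 7) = [5, 3, 2, 9, 4, 1, 6, 0, 8, 7]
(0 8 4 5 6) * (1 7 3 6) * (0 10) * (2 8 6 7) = [6, 2, 8, 7, 5, 1, 10, 3, 4, 9, 0] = (0 6 10)(1 2 8 4 5)(3 7)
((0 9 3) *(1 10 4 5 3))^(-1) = ((0 9 1 10 4 5 3))^(-1) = (0 3 5 4 10 1 9)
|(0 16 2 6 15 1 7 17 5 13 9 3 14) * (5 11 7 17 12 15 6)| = |(0 16 2 5 13 9 3 14)(1 17 11 7 12 15)| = 24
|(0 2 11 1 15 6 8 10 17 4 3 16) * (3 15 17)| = |(0 2 11 1 17 4 15 6 8 10 3 16)| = 12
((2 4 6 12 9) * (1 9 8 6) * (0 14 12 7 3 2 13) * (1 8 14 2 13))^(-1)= (0 13 3 7 6 8 4 2)(1 9)(12 14)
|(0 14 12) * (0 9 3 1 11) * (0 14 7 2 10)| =|(0 7 2 10)(1 11 14 12 9 3)| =12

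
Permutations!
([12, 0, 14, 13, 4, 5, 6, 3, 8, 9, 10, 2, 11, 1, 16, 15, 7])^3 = [2, 11, 7, 0, 4, 5, 6, 1, 8, 9, 10, 16, 14, 12, 3, 15, 13]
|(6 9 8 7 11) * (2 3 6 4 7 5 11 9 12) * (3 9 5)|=|(2 9 8 3 6 12)(4 7 5 11)|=12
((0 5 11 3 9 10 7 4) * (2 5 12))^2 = ((0 12 2 5 11 3 9 10 7 4))^2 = (0 2 11 9 7)(3 10 4 12 5)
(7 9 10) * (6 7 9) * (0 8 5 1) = [8, 0, 2, 3, 4, 1, 7, 6, 5, 10, 9] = (0 8 5 1)(6 7)(9 10)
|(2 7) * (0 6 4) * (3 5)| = |(0 6 4)(2 7)(3 5)| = 6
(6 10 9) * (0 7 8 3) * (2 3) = [7, 1, 3, 0, 4, 5, 10, 8, 2, 6, 9] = (0 7 8 2 3)(6 10 9)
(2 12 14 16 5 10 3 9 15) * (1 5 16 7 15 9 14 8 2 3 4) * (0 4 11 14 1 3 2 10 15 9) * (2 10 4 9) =[9, 5, 12, 1, 3, 15, 6, 2, 4, 0, 11, 14, 8, 13, 7, 10, 16] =(16)(0 9)(1 5 15 10 11 14 7 2 12 8 4 3)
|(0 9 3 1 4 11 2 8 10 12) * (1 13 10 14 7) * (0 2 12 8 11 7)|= 21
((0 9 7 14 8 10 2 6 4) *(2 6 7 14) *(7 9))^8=((0 7 2 9 14 8 10 6 4))^8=(0 4 6 10 8 14 9 2 7)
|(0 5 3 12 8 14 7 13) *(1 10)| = 8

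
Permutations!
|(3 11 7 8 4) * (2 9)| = 10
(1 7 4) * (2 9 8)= (1 7 4)(2 9 8)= [0, 7, 9, 3, 1, 5, 6, 4, 2, 8]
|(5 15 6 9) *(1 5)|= |(1 5 15 6 9)|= 5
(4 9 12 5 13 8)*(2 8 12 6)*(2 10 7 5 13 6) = (2 8 4 9)(5 6 10 7)(12 13) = [0, 1, 8, 3, 9, 6, 10, 5, 4, 2, 7, 11, 13, 12]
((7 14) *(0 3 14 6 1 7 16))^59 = (0 16 14 3)(1 6 7)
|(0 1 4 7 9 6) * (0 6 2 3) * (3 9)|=|(0 1 4 7 3)(2 9)|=10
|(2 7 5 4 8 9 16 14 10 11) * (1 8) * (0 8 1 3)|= |(0 8 9 16 14 10 11 2 7 5 4 3)|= 12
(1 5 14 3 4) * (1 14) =(1 5)(3 4 14) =[0, 5, 2, 4, 14, 1, 6, 7, 8, 9, 10, 11, 12, 13, 3]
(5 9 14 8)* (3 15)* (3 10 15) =(5 9 14 8)(10 15) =[0, 1, 2, 3, 4, 9, 6, 7, 5, 14, 15, 11, 12, 13, 8, 10]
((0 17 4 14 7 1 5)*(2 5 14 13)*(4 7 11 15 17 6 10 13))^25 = (0 6 10 13 2 5)(1 14 11 15 17 7)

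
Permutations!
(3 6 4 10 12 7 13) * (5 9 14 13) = [0, 1, 2, 6, 10, 9, 4, 5, 8, 14, 12, 11, 7, 3, 13] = (3 6 4 10 12 7 5 9 14 13)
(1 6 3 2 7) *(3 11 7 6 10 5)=(1 10 5 3 2 6 11 7)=[0, 10, 6, 2, 4, 3, 11, 1, 8, 9, 5, 7]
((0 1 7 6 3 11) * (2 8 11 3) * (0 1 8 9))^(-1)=((0 8 11 1 7 6 2 9))^(-1)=(0 9 2 6 7 1 11 8)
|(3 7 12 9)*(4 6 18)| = 12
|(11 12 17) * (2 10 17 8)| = |(2 10 17 11 12 8)| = 6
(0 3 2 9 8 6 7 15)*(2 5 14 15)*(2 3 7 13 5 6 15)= (0 7 3 6 13 5 14 2 9 8 15)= [7, 1, 9, 6, 4, 14, 13, 3, 15, 8, 10, 11, 12, 5, 2, 0]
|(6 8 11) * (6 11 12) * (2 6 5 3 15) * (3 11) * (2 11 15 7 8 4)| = 21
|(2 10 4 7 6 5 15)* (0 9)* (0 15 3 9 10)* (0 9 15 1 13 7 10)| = |(1 13 7 6 5 3 15 2 9)(4 10)| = 18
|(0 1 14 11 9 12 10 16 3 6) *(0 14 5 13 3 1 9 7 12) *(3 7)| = 28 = |(0 9)(1 5 13 7 12 10 16)(3 6 14 11)|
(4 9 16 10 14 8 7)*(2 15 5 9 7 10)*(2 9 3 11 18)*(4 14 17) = (2 15 5 3 11 18)(4 7 14 8 10 17)(9 16) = [0, 1, 15, 11, 7, 3, 6, 14, 10, 16, 17, 18, 12, 13, 8, 5, 9, 4, 2]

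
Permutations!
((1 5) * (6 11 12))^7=(1 5)(6 11 12)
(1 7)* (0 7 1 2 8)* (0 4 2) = (0 7)(2 8 4) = [7, 1, 8, 3, 2, 5, 6, 0, 4]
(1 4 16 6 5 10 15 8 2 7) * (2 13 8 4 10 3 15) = [0, 10, 7, 15, 16, 3, 5, 1, 13, 9, 2, 11, 12, 8, 14, 4, 6] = (1 10 2 7)(3 15 4 16 6 5)(8 13)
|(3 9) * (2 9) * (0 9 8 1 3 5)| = |(0 9 5)(1 3 2 8)| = 12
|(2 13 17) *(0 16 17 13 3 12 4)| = 7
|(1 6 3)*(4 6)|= 4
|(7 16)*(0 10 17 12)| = 4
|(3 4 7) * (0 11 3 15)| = 6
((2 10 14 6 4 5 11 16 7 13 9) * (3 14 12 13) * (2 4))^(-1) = ((2 10 12 13 9 4 5 11 16 7 3 14 6))^(-1) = (2 6 14 3 7 16 11 5 4 9 13 12 10)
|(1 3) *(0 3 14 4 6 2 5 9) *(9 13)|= 10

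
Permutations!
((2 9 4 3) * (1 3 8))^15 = ((1 3 2 9 4 8))^15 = (1 9)(2 8)(3 4)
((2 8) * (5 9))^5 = (2 8)(5 9)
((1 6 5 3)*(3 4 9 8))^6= (1 3 8 9 4 5 6)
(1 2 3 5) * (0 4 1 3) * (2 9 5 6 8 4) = [2, 9, 0, 6, 1, 3, 8, 7, 4, 5] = (0 2)(1 9 5 3 6 8 4)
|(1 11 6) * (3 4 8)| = |(1 11 6)(3 4 8)| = 3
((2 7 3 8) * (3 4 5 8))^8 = ((2 7 4 5 8))^8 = (2 5 7 8 4)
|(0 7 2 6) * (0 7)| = |(2 6 7)| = 3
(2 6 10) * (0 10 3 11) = (0 10 2 6 3 11) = [10, 1, 6, 11, 4, 5, 3, 7, 8, 9, 2, 0]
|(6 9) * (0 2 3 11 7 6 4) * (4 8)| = 9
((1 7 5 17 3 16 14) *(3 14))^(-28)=(1 5 14 7 17)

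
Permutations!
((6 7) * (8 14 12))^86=((6 7)(8 14 12))^86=(8 12 14)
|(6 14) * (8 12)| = |(6 14)(8 12)| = 2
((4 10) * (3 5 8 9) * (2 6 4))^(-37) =(2 10 4 6)(3 9 8 5) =((2 6 4 10)(3 5 8 9))^(-37)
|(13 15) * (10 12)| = |(10 12)(13 15)| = 2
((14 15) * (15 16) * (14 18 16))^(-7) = (15 16 18)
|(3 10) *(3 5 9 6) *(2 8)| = 10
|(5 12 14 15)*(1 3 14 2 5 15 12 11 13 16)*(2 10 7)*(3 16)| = 18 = |(1 16)(2 5 11 13 3 14 12 10 7)|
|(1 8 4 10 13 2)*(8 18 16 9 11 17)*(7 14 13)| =|(1 18 16 9 11 17 8 4 10 7 14 13 2)| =13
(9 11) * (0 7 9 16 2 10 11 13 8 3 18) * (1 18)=(0 7 9 13 8 3 1 18)(2 10 11 16)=[7, 18, 10, 1, 4, 5, 6, 9, 3, 13, 11, 16, 12, 8, 14, 15, 2, 17, 0]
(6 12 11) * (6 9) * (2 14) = (2 14)(6 12 11 9) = [0, 1, 14, 3, 4, 5, 12, 7, 8, 6, 10, 9, 11, 13, 2]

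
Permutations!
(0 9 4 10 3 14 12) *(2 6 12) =(0 9 4 10 3 14 2 6 12) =[9, 1, 6, 14, 10, 5, 12, 7, 8, 4, 3, 11, 0, 13, 2]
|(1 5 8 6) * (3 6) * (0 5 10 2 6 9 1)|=|(0 5 8 3 9 1 10 2 6)|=9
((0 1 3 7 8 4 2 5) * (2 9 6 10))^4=((0 1 3 7 8 4 9 6 10 2 5))^4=(0 8 10 1 4 2 3 9 5 7 6)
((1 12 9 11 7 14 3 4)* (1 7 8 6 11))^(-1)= ((1 12 9)(3 4 7 14)(6 11 8))^(-1)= (1 9 12)(3 14 7 4)(6 8 11)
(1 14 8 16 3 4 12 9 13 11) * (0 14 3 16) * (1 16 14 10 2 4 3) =(0 10 2 4 12 9 13 11 16 14 8) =[10, 1, 4, 3, 12, 5, 6, 7, 0, 13, 2, 16, 9, 11, 8, 15, 14]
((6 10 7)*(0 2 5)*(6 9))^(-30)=((0 2 5)(6 10 7 9))^(-30)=(6 7)(9 10)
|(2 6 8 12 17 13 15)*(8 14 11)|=9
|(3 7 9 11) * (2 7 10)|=6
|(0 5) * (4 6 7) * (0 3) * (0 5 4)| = 4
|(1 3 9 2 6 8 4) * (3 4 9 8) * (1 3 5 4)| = |(2 6 5 4 3 8 9)| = 7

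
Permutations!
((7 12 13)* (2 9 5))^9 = (13)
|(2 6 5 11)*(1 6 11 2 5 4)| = 3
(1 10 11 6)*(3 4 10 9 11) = (1 9 11 6)(3 4 10) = [0, 9, 2, 4, 10, 5, 1, 7, 8, 11, 3, 6]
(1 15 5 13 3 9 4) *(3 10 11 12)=(1 15 5 13 10 11 12 3 9 4)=[0, 15, 2, 9, 1, 13, 6, 7, 8, 4, 11, 12, 3, 10, 14, 5]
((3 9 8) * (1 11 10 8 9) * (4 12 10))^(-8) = (1 3 8 10 12 4 11)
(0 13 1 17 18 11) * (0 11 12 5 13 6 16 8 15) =(0 6 16 8 15)(1 17 18 12 5 13) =[6, 17, 2, 3, 4, 13, 16, 7, 15, 9, 10, 11, 5, 1, 14, 0, 8, 18, 12]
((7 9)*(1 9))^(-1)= (1 7 9)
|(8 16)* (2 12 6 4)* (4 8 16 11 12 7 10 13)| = |(16)(2 7 10 13 4)(6 8 11 12)| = 20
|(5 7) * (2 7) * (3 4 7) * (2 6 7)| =3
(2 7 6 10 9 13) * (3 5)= (2 7 6 10 9 13)(3 5)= [0, 1, 7, 5, 4, 3, 10, 6, 8, 13, 9, 11, 12, 2]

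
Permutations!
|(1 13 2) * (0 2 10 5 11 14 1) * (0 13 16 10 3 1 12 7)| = |(0 2 13 3 1 16 10 5 11 14 12 7)| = 12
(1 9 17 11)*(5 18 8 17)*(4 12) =(1 9 5 18 8 17 11)(4 12) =[0, 9, 2, 3, 12, 18, 6, 7, 17, 5, 10, 1, 4, 13, 14, 15, 16, 11, 8]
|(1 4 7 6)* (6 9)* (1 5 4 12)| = 10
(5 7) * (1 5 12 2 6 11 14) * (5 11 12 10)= [0, 11, 6, 3, 4, 7, 12, 10, 8, 9, 5, 14, 2, 13, 1]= (1 11 14)(2 6 12)(5 7 10)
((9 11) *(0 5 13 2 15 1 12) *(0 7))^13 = (0 1 13 7 15 5 12 2)(9 11)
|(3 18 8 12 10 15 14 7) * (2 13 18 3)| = |(2 13 18 8 12 10 15 14 7)| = 9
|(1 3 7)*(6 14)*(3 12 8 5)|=|(1 12 8 5 3 7)(6 14)|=6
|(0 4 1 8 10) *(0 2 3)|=7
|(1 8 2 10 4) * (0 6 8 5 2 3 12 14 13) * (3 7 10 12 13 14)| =12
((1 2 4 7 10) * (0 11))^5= ((0 11)(1 2 4 7 10))^5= (0 11)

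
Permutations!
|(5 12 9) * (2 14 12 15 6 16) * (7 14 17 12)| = 8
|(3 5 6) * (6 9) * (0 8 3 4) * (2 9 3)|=|(0 8 2 9 6 4)(3 5)|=6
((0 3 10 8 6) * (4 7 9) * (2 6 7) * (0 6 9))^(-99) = (0 3 10 8 7)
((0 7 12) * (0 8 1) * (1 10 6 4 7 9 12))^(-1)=((0 9 12 8 10 6 4 7 1))^(-1)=(0 1 7 4 6 10 8 12 9)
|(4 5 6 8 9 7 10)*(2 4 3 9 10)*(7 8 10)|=|(2 4 5 6 10 3 9 8 7)|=9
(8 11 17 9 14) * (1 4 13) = (1 4 13)(8 11 17 9 14) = [0, 4, 2, 3, 13, 5, 6, 7, 11, 14, 10, 17, 12, 1, 8, 15, 16, 9]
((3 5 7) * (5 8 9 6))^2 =((3 8 9 6 5 7))^2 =(3 9 5)(6 7 8)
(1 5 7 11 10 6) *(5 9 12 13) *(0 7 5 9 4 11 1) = (0 7 1 4 11 10 6)(9 12 13) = [7, 4, 2, 3, 11, 5, 0, 1, 8, 12, 6, 10, 13, 9]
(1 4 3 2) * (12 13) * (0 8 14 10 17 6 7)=(0 8 14 10 17 6 7)(1 4 3 2)(12 13)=[8, 4, 1, 2, 3, 5, 7, 0, 14, 9, 17, 11, 13, 12, 10, 15, 16, 6]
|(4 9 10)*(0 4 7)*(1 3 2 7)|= 8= |(0 4 9 10 1 3 2 7)|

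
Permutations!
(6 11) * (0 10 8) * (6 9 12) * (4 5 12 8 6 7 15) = [10, 1, 2, 3, 5, 12, 11, 15, 0, 8, 6, 9, 7, 13, 14, 4] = (0 10 6 11 9 8)(4 5 12 7 15)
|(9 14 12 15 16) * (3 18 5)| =15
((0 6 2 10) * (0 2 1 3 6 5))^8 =(10)(1 6 3)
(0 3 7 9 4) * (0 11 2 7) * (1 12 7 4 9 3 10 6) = (0 10 6 1 12 7 3)(2 4 11) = [10, 12, 4, 0, 11, 5, 1, 3, 8, 9, 6, 2, 7]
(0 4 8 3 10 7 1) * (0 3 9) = (0 4 8 9)(1 3 10 7) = [4, 3, 2, 10, 8, 5, 6, 1, 9, 0, 7]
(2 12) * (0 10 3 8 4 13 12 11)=[10, 1, 11, 8, 13, 5, 6, 7, 4, 9, 3, 0, 2, 12]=(0 10 3 8 4 13 12 2 11)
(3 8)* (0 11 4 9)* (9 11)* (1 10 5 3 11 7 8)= [9, 10, 2, 1, 7, 3, 6, 8, 11, 0, 5, 4]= (0 9)(1 10 5 3)(4 7 8 11)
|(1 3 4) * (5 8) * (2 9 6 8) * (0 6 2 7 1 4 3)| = 6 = |(0 6 8 5 7 1)(2 9)|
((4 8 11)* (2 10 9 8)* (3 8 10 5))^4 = ((2 5 3 8 11 4)(9 10))^4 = (2 11 3)(4 8 5)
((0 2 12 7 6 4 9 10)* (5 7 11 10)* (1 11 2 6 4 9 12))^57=((0 6 9 5 7 4 12 2 1 11 10))^57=(0 9 7 12 1 10 6 5 4 2 11)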